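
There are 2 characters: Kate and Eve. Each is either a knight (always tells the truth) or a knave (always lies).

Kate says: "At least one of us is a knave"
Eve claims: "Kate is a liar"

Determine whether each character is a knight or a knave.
Kate is a knight.
Eve is a knave.

Verification:
- Kate (knight) says "At least one of us is a knave" - this is TRUE because Eve is a knave.
- Eve (knave) says "Kate is a liar" - this is FALSE (a lie) because Kate is a knight.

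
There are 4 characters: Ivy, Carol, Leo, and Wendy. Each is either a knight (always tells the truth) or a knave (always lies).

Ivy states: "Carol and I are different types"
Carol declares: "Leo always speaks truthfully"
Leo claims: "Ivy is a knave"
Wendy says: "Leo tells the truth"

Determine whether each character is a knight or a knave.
Ivy is a knight.
Carol is a knave.
Leo is a knave.
Wendy is a knave.

Verification:
- Ivy (knight) says "Carol and I are different types" - this is TRUE because Ivy is a knight and Carol is a knave.
- Carol (knave) says "Leo always speaks truthfully" - this is FALSE (a lie) because Leo is a knave.
- Leo (knave) says "Ivy is a knave" - this is FALSE (a lie) because Ivy is a knight.
- Wendy (knave) says "Leo tells the truth" - this is FALSE (a lie) because Leo is a knave.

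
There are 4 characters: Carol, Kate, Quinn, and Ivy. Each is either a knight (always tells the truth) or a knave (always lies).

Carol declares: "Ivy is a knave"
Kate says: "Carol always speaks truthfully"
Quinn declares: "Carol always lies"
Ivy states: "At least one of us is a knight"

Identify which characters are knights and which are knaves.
Carol is a knave.
Kate is a knave.
Quinn is a knight.
Ivy is a knight.

Verification:
- Carol (knave) says "Ivy is a knave" - this is FALSE (a lie) because Ivy is a knight.
- Kate (knave) says "Carol always speaks truthfully" - this is FALSE (a lie) because Carol is a knave.
- Quinn (knight) says "Carol always lies" - this is TRUE because Carol is a knave.
- Ivy (knight) says "At least one of us is a knight" - this is TRUE because Quinn and Ivy are knights.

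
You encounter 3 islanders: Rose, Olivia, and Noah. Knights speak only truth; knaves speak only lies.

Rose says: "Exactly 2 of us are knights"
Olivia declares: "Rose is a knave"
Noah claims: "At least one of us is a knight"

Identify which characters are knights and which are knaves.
Rose is a knight.
Olivia is a knave.
Noah is a knight.

Verification:
- Rose (knight) says "Exactly 2 of us are knights" - this is TRUE because there are 2 knights.
- Olivia (knave) says "Rose is a knave" - this is FALSE (a lie) because Rose is a knight.
- Noah (knight) says "At least one of us is a knight" - this is TRUE because Rose and Noah are knights.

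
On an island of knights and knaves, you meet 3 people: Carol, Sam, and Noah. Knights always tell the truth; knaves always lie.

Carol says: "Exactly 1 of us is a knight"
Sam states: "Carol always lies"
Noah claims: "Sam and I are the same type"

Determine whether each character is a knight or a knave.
Carol is a knave.
Sam is a knight.
Noah is a knight.

Verification:
- Carol (knave) says "Exactly 1 of us is a knight" - this is FALSE (a lie) because there are 2 knights.
- Sam (knight) says "Carol always lies" - this is TRUE because Carol is a knave.
- Noah (knight) says "Sam and I are the same type" - this is TRUE because Noah is a knight and Sam is a knight.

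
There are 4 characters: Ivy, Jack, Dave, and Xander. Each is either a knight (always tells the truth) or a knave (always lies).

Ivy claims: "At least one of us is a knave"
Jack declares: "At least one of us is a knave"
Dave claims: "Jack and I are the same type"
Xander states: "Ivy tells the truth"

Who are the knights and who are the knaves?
Ivy is a knight.
Jack is a knight.
Dave is a knave.
Xander is a knight.

Verification:
- Ivy (knight) says "At least one of us is a knave" - this is TRUE because Dave is a knave.
- Jack (knight) says "At least one of us is a knave" - this is TRUE because Dave is a knave.
- Dave (knave) says "Jack and I are the same type" - this is FALSE (a lie) because Dave is a knave and Jack is a knight.
- Xander (knight) says "Ivy tells the truth" - this is TRUE because Ivy is a knight.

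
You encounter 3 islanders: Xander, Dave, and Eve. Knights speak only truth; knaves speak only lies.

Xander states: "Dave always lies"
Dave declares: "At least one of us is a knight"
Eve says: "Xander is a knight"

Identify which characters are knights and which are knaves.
Xander is a knave.
Dave is a knight.
Eve is a knave.

Verification:
- Xander (knave) says "Dave always lies" - this is FALSE (a lie) because Dave is a knight.
- Dave (knight) says "At least one of us is a knight" - this is TRUE because Dave is a knight.
- Eve (knave) says "Xander is a knight" - this is FALSE (a lie) because Xander is a knave.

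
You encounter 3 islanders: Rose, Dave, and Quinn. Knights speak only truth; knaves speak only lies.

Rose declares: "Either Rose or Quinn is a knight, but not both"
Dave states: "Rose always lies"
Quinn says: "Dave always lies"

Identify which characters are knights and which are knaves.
Rose is a knave.
Dave is a knight.
Quinn is a knave.

Verification:
- Rose (knave) says "Either Rose or Quinn is a knight, but not both" - this is FALSE (a lie) because Rose is a knave and Quinn is a knave.
- Dave (knight) says "Rose always lies" - this is TRUE because Rose is a knave.
- Quinn (knave) says "Dave always lies" - this is FALSE (a lie) because Dave is a knight.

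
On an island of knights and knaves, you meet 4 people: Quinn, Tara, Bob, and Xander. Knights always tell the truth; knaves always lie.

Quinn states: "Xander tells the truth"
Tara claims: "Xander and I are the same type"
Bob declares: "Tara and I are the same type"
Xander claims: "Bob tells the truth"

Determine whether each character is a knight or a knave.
Quinn is a knight.
Tara is a knight.
Bob is a knight.
Xander is a knight.

Verification:
- Quinn (knight) says "Xander tells the truth" - this is TRUE because Xander is a knight.
- Tara (knight) says "Xander and I are the same type" - this is TRUE because Tara is a knight and Xander is a knight.
- Bob (knight) says "Tara and I are the same type" - this is TRUE because Bob is a knight and Tara is a knight.
- Xander (knight) says "Bob tells the truth" - this is TRUE because Bob is a knight.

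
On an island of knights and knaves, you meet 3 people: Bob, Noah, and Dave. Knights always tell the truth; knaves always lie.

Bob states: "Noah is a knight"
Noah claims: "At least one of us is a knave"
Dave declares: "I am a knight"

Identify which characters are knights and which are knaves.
Bob is a knight.
Noah is a knight.
Dave is a knave.

Verification:
- Bob (knight) says "Noah is a knight" - this is TRUE because Noah is a knight.
- Noah (knight) says "At least one of us is a knave" - this is TRUE because Dave is a knave.
- Dave (knave) says "I am a knight" - this is FALSE (a lie) because Dave is a knave.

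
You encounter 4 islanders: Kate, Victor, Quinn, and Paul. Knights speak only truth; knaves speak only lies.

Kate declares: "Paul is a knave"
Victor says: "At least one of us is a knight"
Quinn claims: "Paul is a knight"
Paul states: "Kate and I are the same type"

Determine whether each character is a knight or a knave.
Kate is a knight.
Victor is a knight.
Quinn is a knave.
Paul is a knave.

Verification:
- Kate (knight) says "Paul is a knave" - this is TRUE because Paul is a knave.
- Victor (knight) says "At least one of us is a knight" - this is TRUE because Kate and Victor are knights.
- Quinn (knave) says "Paul is a knight" - this is FALSE (a lie) because Paul is a knave.
- Paul (knave) says "Kate and I are the same type" - this is FALSE (a lie) because Paul is a knave and Kate is a knight.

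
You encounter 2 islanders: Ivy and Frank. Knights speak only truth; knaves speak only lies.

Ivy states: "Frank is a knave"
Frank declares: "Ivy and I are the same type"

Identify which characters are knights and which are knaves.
Ivy is a knight.
Frank is a knave.

Verification:
- Ivy (knight) says "Frank is a knave" - this is TRUE because Frank is a knave.
- Frank (knave) says "Ivy and I are the same type" - this is FALSE (a lie) because Frank is a knave and Ivy is a knight.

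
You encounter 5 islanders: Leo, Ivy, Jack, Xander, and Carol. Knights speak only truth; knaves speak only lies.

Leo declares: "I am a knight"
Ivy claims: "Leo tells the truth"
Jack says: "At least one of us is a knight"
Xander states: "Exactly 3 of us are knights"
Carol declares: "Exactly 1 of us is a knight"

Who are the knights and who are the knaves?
Leo is a knave.
Ivy is a knave.
Jack is a knave.
Xander is a knave.
Carol is a knave.

Verification:
- Leo (knave) says "I am a knight" - this is FALSE (a lie) because Leo is a knave.
- Ivy (knave) says "Leo tells the truth" - this is FALSE (a lie) because Leo is a knave.
- Jack (knave) says "At least one of us is a knight" - this is FALSE (a lie) because no one is a knight.
- Xander (knave) says "Exactly 3 of us are knights" - this is FALSE (a lie) because there are 0 knights.
- Carol (knave) says "Exactly 1 of us is a knight" - this is FALSE (a lie) because there are 0 knights.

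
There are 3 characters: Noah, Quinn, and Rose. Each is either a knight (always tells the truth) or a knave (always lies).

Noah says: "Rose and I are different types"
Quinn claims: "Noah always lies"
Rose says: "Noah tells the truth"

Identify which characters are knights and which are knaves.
Noah is a knave.
Quinn is a knight.
Rose is a knave.

Verification:
- Noah (knave) says "Rose and I are different types" - this is FALSE (a lie) because Noah is a knave and Rose is a knave.
- Quinn (knight) says "Noah always lies" - this is TRUE because Noah is a knave.
- Rose (knave) says "Noah tells the truth" - this is FALSE (a lie) because Noah is a knave.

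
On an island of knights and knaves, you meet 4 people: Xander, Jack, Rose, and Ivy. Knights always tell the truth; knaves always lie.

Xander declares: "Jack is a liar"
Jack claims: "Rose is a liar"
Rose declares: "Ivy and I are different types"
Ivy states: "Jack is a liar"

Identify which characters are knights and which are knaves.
Xander is a knave.
Jack is a knight.
Rose is a knave.
Ivy is a knave.

Verification:
- Xander (knave) says "Jack is a liar" - this is FALSE (a lie) because Jack is a knight.
- Jack (knight) says "Rose is a liar" - this is TRUE because Rose is a knave.
- Rose (knave) says "Ivy and I are different types" - this is FALSE (a lie) because Rose is a knave and Ivy is a knave.
- Ivy (knave) says "Jack is a liar" - this is FALSE (a lie) because Jack is a knight.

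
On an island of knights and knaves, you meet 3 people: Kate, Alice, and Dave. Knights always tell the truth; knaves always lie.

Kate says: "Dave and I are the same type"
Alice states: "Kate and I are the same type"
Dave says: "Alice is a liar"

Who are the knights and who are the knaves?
Kate is a knight.
Alice is a knave.
Dave is a knight.

Verification:
- Kate (knight) says "Dave and I are the same type" - this is TRUE because Kate is a knight and Dave is a knight.
- Alice (knave) says "Kate and I are the same type" - this is FALSE (a lie) because Alice is a knave and Kate is a knight.
- Dave (knight) says "Alice is a liar" - this is TRUE because Alice is a knave.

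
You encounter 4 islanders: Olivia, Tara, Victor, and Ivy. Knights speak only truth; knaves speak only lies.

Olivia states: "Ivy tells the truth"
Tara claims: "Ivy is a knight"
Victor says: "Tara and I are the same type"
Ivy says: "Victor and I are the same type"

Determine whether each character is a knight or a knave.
Olivia is a knight.
Tara is a knight.
Victor is a knight.
Ivy is a knight.

Verification:
- Olivia (knight) says "Ivy tells the truth" - this is TRUE because Ivy is a knight.
- Tara (knight) says "Ivy is a knight" - this is TRUE because Ivy is a knight.
- Victor (knight) says "Tara and I are the same type" - this is TRUE because Victor is a knight and Tara is a knight.
- Ivy (knight) says "Victor and I are the same type" - this is TRUE because Ivy is a knight and Victor is a knight.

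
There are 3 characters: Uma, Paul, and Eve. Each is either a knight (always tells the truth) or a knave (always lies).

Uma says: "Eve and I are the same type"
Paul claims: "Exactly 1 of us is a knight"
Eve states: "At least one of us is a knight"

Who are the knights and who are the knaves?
Uma is a knight.
Paul is a knave.
Eve is a knight.

Verification:
- Uma (knight) says "Eve and I are the same type" - this is TRUE because Uma is a knight and Eve is a knight.
- Paul (knave) says "Exactly 1 of us is a knight" - this is FALSE (a lie) because there are 2 knights.
- Eve (knight) says "At least one of us is a knight" - this is TRUE because Uma and Eve are knights.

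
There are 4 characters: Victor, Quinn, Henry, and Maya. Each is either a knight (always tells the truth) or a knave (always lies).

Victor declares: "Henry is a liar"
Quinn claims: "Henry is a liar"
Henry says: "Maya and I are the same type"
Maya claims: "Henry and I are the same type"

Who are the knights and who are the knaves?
Victor is a knave.
Quinn is a knave.
Henry is a knight.
Maya is a knight.

Verification:
- Victor (knave) says "Henry is a liar" - this is FALSE (a lie) because Henry is a knight.
- Quinn (knave) says "Henry is a liar" - this is FALSE (a lie) because Henry is a knight.
- Henry (knight) says "Maya and I are the same type" - this is TRUE because Henry is a knight and Maya is a knight.
- Maya (knight) says "Henry and I are the same type" - this is TRUE because Maya is a knight and Henry is a knight.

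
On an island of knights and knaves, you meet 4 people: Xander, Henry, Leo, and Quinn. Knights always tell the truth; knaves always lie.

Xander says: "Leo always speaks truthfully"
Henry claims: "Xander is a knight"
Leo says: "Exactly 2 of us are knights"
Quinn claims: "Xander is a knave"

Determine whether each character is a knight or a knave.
Xander is a knave.
Henry is a knave.
Leo is a knave.
Quinn is a knight.

Verification:
- Xander (knave) says "Leo always speaks truthfully" - this is FALSE (a lie) because Leo is a knave.
- Henry (knave) says "Xander is a knight" - this is FALSE (a lie) because Xander is a knave.
- Leo (knave) says "Exactly 2 of us are knights" - this is FALSE (a lie) because there are 1 knights.
- Quinn (knight) says "Xander is a knave" - this is TRUE because Xander is a knave.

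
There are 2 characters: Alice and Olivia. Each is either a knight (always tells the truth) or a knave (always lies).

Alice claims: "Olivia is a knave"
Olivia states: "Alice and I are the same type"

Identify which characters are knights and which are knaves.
Alice is a knight.
Olivia is a knave.

Verification:
- Alice (knight) says "Olivia is a knave" - this is TRUE because Olivia is a knave.
- Olivia (knave) says "Alice and I are the same type" - this is FALSE (a lie) because Olivia is a knave and Alice is a knight.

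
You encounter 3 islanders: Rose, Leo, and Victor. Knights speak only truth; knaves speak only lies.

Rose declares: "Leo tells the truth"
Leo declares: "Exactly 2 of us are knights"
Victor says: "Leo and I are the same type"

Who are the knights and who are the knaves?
Rose is a knight.
Leo is a knight.
Victor is a knave.

Verification:
- Rose (knight) says "Leo tells the truth" - this is TRUE because Leo is a knight.
- Leo (knight) says "Exactly 2 of us are knights" - this is TRUE because there are 2 knights.
- Victor (knave) says "Leo and I are the same type" - this is FALSE (a lie) because Victor is a knave and Leo is a knight.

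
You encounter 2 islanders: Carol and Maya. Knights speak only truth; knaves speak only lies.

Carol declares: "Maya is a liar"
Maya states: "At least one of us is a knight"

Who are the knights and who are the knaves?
Carol is a knave.
Maya is a knight.

Verification:
- Carol (knave) says "Maya is a liar" - this is FALSE (a lie) because Maya is a knight.
- Maya (knight) says "At least one of us is a knight" - this is TRUE because Maya is a knight.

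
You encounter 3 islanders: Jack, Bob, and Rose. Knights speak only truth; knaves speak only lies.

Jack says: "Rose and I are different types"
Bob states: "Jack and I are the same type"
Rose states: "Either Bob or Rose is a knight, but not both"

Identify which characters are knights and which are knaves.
Jack is a knight.
Bob is a knave.
Rose is a knave.

Verification:
- Jack (knight) says "Rose and I are different types" - this is TRUE because Jack is a knight and Rose is a knave.
- Bob (knave) says "Jack and I are the same type" - this is FALSE (a lie) because Bob is a knave and Jack is a knight.
- Rose (knave) says "Either Bob or Rose is a knight, but not both" - this is FALSE (a lie) because Bob is a knave and Rose is a knave.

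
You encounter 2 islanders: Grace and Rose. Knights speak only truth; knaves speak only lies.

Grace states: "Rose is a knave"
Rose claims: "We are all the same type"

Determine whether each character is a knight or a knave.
Grace is a knight.
Rose is a knave.

Verification:
- Grace (knight) says "Rose is a knave" - this is TRUE because Rose is a knave.
- Rose (knave) says "We are all the same type" - this is FALSE (a lie) because Grace is a knight and Rose is a knave.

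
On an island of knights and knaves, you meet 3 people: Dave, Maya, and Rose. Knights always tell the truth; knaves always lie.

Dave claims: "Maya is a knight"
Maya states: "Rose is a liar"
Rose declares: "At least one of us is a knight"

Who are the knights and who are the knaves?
Dave is a knave.
Maya is a knave.
Rose is a knight.

Verification:
- Dave (knave) says "Maya is a knight" - this is FALSE (a lie) because Maya is a knave.
- Maya (knave) says "Rose is a liar" - this is FALSE (a lie) because Rose is a knight.
- Rose (knight) says "At least one of us is a knight" - this is TRUE because Rose is a knight.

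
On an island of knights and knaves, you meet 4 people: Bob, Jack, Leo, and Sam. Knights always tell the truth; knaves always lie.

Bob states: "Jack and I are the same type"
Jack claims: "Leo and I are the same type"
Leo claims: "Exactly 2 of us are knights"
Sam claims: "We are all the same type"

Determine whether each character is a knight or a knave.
Bob is a knave.
Jack is a knight.
Leo is a knight.
Sam is a knave.

Verification:
- Bob (knave) says "Jack and I are the same type" - this is FALSE (a lie) because Bob is a knave and Jack is a knight.
- Jack (knight) says "Leo and I are the same type" - this is TRUE because Jack is a knight and Leo is a knight.
- Leo (knight) says "Exactly 2 of us are knights" - this is TRUE because there are 2 knights.
- Sam (knave) says "We are all the same type" - this is FALSE (a lie) because Jack and Leo are knights and Bob and Sam are knaves.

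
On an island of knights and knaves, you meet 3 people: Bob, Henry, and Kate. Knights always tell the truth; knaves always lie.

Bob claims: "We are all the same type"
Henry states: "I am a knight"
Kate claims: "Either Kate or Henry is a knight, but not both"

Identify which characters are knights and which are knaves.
Bob is a knave.
Henry is a knave.
Kate is a knight.

Verification:
- Bob (knave) says "We are all the same type" - this is FALSE (a lie) because Kate is a knight and Bob and Henry are knaves.
- Henry (knave) says "I am a knight" - this is FALSE (a lie) because Henry is a knave.
- Kate (knight) says "Either Kate or Henry is a knight, but not both" - this is TRUE because Kate is a knight and Henry is a knave.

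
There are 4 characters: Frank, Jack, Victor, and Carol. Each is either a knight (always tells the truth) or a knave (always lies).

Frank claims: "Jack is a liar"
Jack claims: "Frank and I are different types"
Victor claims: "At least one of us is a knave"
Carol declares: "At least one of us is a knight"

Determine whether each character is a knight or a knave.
Frank is a knave.
Jack is a knight.
Victor is a knight.
Carol is a knight.

Verification:
- Frank (knave) says "Jack is a liar" - this is FALSE (a lie) because Jack is a knight.
- Jack (knight) says "Frank and I are different types" - this is TRUE because Jack is a knight and Frank is a knave.
- Victor (knight) says "At least one of us is a knave" - this is TRUE because Frank is a knave.
- Carol (knight) says "At least one of us is a knight" - this is TRUE because Jack, Victor, and Carol are knights.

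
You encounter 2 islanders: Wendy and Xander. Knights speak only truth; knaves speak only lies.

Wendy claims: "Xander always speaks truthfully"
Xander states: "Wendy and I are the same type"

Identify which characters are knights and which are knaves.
Wendy is a knight.
Xander is a knight.

Verification:
- Wendy (knight) says "Xander always speaks truthfully" - this is TRUE because Xander is a knight.
- Xander (knight) says "Wendy and I are the same type" - this is TRUE because Xander is a knight and Wendy is a knight.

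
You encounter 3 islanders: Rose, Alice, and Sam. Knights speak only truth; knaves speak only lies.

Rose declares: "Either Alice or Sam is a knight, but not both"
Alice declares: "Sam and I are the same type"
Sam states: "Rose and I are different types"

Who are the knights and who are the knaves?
Rose is a knave.
Alice is a knight.
Sam is a knight.

Verification:
- Rose (knave) says "Either Alice or Sam is a knight, but not both" - this is FALSE (a lie) because Alice is a knight and Sam is a knight.
- Alice (knight) says "Sam and I are the same type" - this is TRUE because Alice is a knight and Sam is a knight.
- Sam (knight) says "Rose and I are different types" - this is TRUE because Sam is a knight and Rose is a knave.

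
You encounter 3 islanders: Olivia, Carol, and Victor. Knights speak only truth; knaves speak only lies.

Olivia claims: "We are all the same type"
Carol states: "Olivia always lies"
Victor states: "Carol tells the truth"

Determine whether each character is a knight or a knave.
Olivia is a knave.
Carol is a knight.
Victor is a knight.

Verification:
- Olivia (knave) says "We are all the same type" - this is FALSE (a lie) because Carol and Victor are knights and Olivia is a knave.
- Carol (knight) says "Olivia always lies" - this is TRUE because Olivia is a knave.
- Victor (knight) says "Carol tells the truth" - this is TRUE because Carol is a knight.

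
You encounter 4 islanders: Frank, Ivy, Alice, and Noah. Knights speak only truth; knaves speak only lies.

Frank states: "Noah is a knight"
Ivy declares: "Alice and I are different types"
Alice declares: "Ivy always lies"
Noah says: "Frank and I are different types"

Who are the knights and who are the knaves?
Frank is a knave.
Ivy is a knight.
Alice is a knave.
Noah is a knave.

Verification:
- Frank (knave) says "Noah is a knight" - this is FALSE (a lie) because Noah is a knave.
- Ivy (knight) says "Alice and I are different types" - this is TRUE because Ivy is a knight and Alice is a knave.
- Alice (knave) says "Ivy always lies" - this is FALSE (a lie) because Ivy is a knight.
- Noah (knave) says "Frank and I are different types" - this is FALSE (a lie) because Noah is a knave and Frank is a knave.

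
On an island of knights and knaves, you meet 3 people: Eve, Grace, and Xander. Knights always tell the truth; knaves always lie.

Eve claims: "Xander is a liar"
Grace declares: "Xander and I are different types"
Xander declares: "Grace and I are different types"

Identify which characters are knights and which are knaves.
Eve is a knight.
Grace is a knave.
Xander is a knave.

Verification:
- Eve (knight) says "Xander is a liar" - this is TRUE because Xander is a knave.
- Grace (knave) says "Xander and I are different types" - this is FALSE (a lie) because Grace is a knave and Xander is a knave.
- Xander (knave) says "Grace and I are different types" - this is FALSE (a lie) because Xander is a knave and Grace is a knave.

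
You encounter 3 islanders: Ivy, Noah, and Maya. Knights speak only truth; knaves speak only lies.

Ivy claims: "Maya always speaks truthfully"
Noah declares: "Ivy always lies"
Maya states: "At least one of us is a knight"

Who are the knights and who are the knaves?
Ivy is a knight.
Noah is a knave.
Maya is a knight.

Verification:
- Ivy (knight) says "Maya always speaks truthfully" - this is TRUE because Maya is a knight.
- Noah (knave) says "Ivy always lies" - this is FALSE (a lie) because Ivy is a knight.
- Maya (knight) says "At least one of us is a knight" - this is TRUE because Ivy and Maya are knights.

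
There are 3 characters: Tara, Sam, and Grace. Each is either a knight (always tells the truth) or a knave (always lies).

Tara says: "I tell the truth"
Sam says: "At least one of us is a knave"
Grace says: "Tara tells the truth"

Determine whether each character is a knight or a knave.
Tara is a knave.
Sam is a knight.
Grace is a knave.

Verification:
- Tara (knave) says "I tell the truth" - this is FALSE (a lie) because Tara is a knave.
- Sam (knight) says "At least one of us is a knave" - this is TRUE because Tara and Grace are knaves.
- Grace (knave) says "Tara tells the truth" - this is FALSE (a lie) because Tara is a knave.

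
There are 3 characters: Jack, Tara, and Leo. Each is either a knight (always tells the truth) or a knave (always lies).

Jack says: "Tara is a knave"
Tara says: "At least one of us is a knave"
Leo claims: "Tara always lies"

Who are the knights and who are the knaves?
Jack is a knave.
Tara is a knight.
Leo is a knave.

Verification:
- Jack (knave) says "Tara is a knave" - this is FALSE (a lie) because Tara is a knight.
- Tara (knight) says "At least one of us is a knave" - this is TRUE because Jack and Leo are knaves.
- Leo (knave) says "Tara always lies" - this is FALSE (a lie) because Tara is a knight.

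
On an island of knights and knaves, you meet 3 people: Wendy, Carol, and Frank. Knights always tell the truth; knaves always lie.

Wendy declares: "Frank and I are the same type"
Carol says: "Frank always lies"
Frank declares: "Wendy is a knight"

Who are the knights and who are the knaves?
Wendy is a knight.
Carol is a knave.
Frank is a knight.

Verification:
- Wendy (knight) says "Frank and I are the same type" - this is TRUE because Wendy is a knight and Frank is a knight.
- Carol (knave) says "Frank always lies" - this is FALSE (a lie) because Frank is a knight.
- Frank (knight) says "Wendy is a knight" - this is TRUE because Wendy is a knight.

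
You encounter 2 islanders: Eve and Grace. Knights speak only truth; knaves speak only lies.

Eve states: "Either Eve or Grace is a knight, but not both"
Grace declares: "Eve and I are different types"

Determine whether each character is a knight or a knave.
Eve is a knave.
Grace is a knave.

Verification:
- Eve (knave) says "Either Eve or Grace is a knight, but not both" - this is FALSE (a lie) because Eve is a knave and Grace is a knave.
- Grace (knave) says "Eve and I are different types" - this is FALSE (a lie) because Grace is a knave and Eve is a knave.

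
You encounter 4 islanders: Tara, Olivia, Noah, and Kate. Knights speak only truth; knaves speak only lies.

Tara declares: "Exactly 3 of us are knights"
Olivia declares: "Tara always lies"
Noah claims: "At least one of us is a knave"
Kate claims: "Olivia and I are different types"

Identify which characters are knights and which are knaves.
Tara is a knight.
Olivia is a knave.
Noah is a knight.
Kate is a knight.

Verification:
- Tara (knight) says "Exactly 3 of us are knights" - this is TRUE because there are 3 knights.
- Olivia (knave) says "Tara always lies" - this is FALSE (a lie) because Tara is a knight.
- Noah (knight) says "At least one of us is a knave" - this is TRUE because Olivia is a knave.
- Kate (knight) says "Olivia and I are different types" - this is TRUE because Kate is a knight and Olivia is a knave.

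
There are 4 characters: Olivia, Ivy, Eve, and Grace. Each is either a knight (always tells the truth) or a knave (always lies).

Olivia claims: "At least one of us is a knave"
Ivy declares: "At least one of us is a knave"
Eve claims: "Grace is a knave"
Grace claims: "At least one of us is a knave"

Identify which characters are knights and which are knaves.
Olivia is a knight.
Ivy is a knight.
Eve is a knave.
Grace is a knight.

Verification:
- Olivia (knight) says "At least one of us is a knave" - this is TRUE because Eve is a knave.
- Ivy (knight) says "At least one of us is a knave" - this is TRUE because Eve is a knave.
- Eve (knave) says "Grace is a knave" - this is FALSE (a lie) because Grace is a knight.
- Grace (knight) says "At least one of us is a knave" - this is TRUE because Eve is a knave.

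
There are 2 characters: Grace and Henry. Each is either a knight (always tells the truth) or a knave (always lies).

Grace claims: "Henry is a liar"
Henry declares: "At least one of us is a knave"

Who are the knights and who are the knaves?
Grace is a knave.
Henry is a knight.

Verification:
- Grace (knave) says "Henry is a liar" - this is FALSE (a lie) because Henry is a knight.
- Henry (knight) says "At least one of us is a knave" - this is TRUE because Grace is a knave.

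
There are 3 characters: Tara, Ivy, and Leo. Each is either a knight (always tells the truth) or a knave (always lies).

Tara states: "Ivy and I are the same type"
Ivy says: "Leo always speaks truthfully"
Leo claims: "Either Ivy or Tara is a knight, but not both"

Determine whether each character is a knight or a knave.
Tara is a knave.
Ivy is a knight.
Leo is a knight.

Verification:
- Tara (knave) says "Ivy and I are the same type" - this is FALSE (a lie) because Tara is a knave and Ivy is a knight.
- Ivy (knight) says "Leo always speaks truthfully" - this is TRUE because Leo is a knight.
- Leo (knight) says "Either Ivy or Tara is a knight, but not both" - this is TRUE because Ivy is a knight and Tara is a knave.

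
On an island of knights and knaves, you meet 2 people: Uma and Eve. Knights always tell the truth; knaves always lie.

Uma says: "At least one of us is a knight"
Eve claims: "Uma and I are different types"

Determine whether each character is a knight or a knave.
Uma is a knave.
Eve is a knave.

Verification:
- Uma (knave) says "At least one of us is a knight" - this is FALSE (a lie) because no one is a knight.
- Eve (knave) says "Uma and I are different types" - this is FALSE (a lie) because Eve is a knave and Uma is a knave.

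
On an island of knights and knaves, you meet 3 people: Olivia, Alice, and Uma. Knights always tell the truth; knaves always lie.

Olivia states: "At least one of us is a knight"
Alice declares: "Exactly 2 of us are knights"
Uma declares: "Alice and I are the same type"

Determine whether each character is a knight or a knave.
Olivia is a knight.
Alice is a knight.
Uma is a knave.

Verification:
- Olivia (knight) says "At least one of us is a knight" - this is TRUE because Olivia and Alice are knights.
- Alice (knight) says "Exactly 2 of us are knights" - this is TRUE because there are 2 knights.
- Uma (knave) says "Alice and I are the same type" - this is FALSE (a lie) because Uma is a knave and Alice is a knight.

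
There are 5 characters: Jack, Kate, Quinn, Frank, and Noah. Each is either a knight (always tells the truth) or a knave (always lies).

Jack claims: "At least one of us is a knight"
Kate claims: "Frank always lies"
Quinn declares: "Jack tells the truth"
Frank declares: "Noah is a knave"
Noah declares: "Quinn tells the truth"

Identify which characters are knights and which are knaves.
Jack is a knight.
Kate is a knight.
Quinn is a knight.
Frank is a knave.
Noah is a knight.

Verification:
- Jack (knight) says "At least one of us is a knight" - this is TRUE because Jack, Kate, Quinn, and Noah are knights.
- Kate (knight) says "Frank always lies" - this is TRUE because Frank is a knave.
- Quinn (knight) says "Jack tells the truth" - this is TRUE because Jack is a knight.
- Frank (knave) says "Noah is a knave" - this is FALSE (a lie) because Noah is a knight.
- Noah (knight) says "Quinn tells the truth" - this is TRUE because Quinn is a knight.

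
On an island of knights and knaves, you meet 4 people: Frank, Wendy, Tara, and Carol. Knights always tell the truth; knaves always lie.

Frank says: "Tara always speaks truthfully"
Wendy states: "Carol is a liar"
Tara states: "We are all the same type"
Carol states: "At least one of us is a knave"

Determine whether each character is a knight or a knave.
Frank is a knave.
Wendy is a knave.
Tara is a knave.
Carol is a knight.

Verification:
- Frank (knave) says "Tara always speaks truthfully" - this is FALSE (a lie) because Tara is a knave.
- Wendy (knave) says "Carol is a liar" - this is FALSE (a lie) because Carol is a knight.
- Tara (knave) says "We are all the same type" - this is FALSE (a lie) because Carol is a knight and Frank, Wendy, and Tara are knaves.
- Carol (knight) says "At least one of us is a knave" - this is TRUE because Frank, Wendy, and Tara are knaves.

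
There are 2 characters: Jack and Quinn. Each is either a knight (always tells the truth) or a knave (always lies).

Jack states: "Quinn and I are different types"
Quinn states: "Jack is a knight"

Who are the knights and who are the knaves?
Jack is a knave.
Quinn is a knave.

Verification:
- Jack (knave) says "Quinn and I are different types" - this is FALSE (a lie) because Jack is a knave and Quinn is a knave.
- Quinn (knave) says "Jack is a knight" - this is FALSE (a lie) because Jack is a knave.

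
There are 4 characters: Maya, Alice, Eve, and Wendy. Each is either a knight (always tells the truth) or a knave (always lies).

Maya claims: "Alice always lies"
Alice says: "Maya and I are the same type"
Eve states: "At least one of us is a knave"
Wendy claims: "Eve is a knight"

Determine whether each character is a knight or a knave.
Maya is a knight.
Alice is a knave.
Eve is a knight.
Wendy is a knight.

Verification:
- Maya (knight) says "Alice always lies" - this is TRUE because Alice is a knave.
- Alice (knave) says "Maya and I are the same type" - this is FALSE (a lie) because Alice is a knave and Maya is a knight.
- Eve (knight) says "At least one of us is a knave" - this is TRUE because Alice is a knave.
- Wendy (knight) says "Eve is a knight" - this is TRUE because Eve is a knight.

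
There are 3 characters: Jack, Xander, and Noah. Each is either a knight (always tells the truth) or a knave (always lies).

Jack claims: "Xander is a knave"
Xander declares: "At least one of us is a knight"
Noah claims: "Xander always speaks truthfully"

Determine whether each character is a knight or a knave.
Jack is a knave.
Xander is a knight.
Noah is a knight.

Verification:
- Jack (knave) says "Xander is a knave" - this is FALSE (a lie) because Xander is a knight.
- Xander (knight) says "At least one of us is a knight" - this is TRUE because Xander and Noah are knights.
- Noah (knight) says "Xander always speaks truthfully" - this is TRUE because Xander is a knight.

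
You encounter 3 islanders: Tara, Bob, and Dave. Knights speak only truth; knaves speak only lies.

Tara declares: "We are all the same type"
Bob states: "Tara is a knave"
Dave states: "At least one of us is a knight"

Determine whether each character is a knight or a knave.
Tara is a knave.
Bob is a knight.
Dave is a knight.

Verification:
- Tara (knave) says "We are all the same type" - this is FALSE (a lie) because Bob and Dave are knights and Tara is a knave.
- Bob (knight) says "Tara is a knave" - this is TRUE because Tara is a knave.
- Dave (knight) says "At least one of us is a knight" - this is TRUE because Bob and Dave are knights.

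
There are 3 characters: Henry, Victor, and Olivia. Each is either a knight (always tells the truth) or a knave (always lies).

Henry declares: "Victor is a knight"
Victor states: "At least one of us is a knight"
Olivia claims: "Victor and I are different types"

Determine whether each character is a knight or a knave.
Henry is a knave.
Victor is a knave.
Olivia is a knave.

Verification:
- Henry (knave) says "Victor is a knight" - this is FALSE (a lie) because Victor is a knave.
- Victor (knave) says "At least one of us is a knight" - this is FALSE (a lie) because no one is a knight.
- Olivia (knave) says "Victor and I are different types" - this is FALSE (a lie) because Olivia is a knave and Victor is a knave.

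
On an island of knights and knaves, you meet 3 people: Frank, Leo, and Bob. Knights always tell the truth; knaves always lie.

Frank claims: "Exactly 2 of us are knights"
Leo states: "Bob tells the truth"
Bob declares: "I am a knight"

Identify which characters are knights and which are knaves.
Frank is a knave.
Leo is a knave.
Bob is a knave.

Verification:
- Frank (knave) says "Exactly 2 of us are knights" - this is FALSE (a lie) because there are 0 knights.
- Leo (knave) says "Bob tells the truth" - this is FALSE (a lie) because Bob is a knave.
- Bob (knave) says "I am a knight" - this is FALSE (a lie) because Bob is a knave.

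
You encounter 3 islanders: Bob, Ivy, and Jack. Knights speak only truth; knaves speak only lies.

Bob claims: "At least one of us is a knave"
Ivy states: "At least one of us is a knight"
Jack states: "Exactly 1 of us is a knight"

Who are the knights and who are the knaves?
Bob is a knight.
Ivy is a knight.
Jack is a knave.

Verification:
- Bob (knight) says "At least one of us is a knave" - this is TRUE because Jack is a knave.
- Ivy (knight) says "At least one of us is a knight" - this is TRUE because Bob and Ivy are knights.
- Jack (knave) says "Exactly 1 of us is a knight" - this is FALSE (a lie) because there are 2 knights.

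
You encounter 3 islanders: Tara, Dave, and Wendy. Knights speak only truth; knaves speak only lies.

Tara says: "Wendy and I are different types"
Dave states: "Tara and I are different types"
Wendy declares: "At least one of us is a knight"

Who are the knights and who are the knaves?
Tara is a knave.
Dave is a knave.
Wendy is a knave.

Verification:
- Tara (knave) says "Wendy and I are different types" - this is FALSE (a lie) because Tara is a knave and Wendy is a knave.
- Dave (knave) says "Tara and I are different types" - this is FALSE (a lie) because Dave is a knave and Tara is a knave.
- Wendy (knave) says "At least one of us is a knight" - this is FALSE (a lie) because no one is a knight.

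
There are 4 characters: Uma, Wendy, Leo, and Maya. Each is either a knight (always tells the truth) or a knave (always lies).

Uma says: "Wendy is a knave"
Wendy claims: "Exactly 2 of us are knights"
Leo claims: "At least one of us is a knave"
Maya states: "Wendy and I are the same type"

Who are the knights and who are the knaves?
Uma is a knave.
Wendy is a knight.
Leo is a knight.
Maya is a knave.

Verification:
- Uma (knave) says "Wendy is a knave" - this is FALSE (a lie) because Wendy is a knight.
- Wendy (knight) says "Exactly 2 of us are knights" - this is TRUE because there are 2 knights.
- Leo (knight) says "At least one of us is a knave" - this is TRUE because Uma and Maya are knaves.
- Maya (knave) says "Wendy and I are the same type" - this is FALSE (a lie) because Maya is a knave and Wendy is a knight.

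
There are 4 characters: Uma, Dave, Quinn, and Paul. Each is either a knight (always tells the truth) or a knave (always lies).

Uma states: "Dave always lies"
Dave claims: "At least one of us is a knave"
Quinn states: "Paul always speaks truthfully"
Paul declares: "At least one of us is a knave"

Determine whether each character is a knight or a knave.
Uma is a knave.
Dave is a knight.
Quinn is a knight.
Paul is a knight.

Verification:
- Uma (knave) says "Dave always lies" - this is FALSE (a lie) because Dave is a knight.
- Dave (knight) says "At least one of us is a knave" - this is TRUE because Uma is a knave.
- Quinn (knight) says "Paul always speaks truthfully" - this is TRUE because Paul is a knight.
- Paul (knight) says "At least one of us is a knave" - this is TRUE because Uma is a knave.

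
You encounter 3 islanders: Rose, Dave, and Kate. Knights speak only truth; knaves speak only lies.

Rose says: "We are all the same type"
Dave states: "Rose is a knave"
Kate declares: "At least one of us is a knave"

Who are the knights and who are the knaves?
Rose is a knave.
Dave is a knight.
Kate is a knight.

Verification:
- Rose (knave) says "We are all the same type" - this is FALSE (a lie) because Dave and Kate are knights and Rose is a knave.
- Dave (knight) says "Rose is a knave" - this is TRUE because Rose is a knave.
- Kate (knight) says "At least one of us is a knave" - this is TRUE because Rose is a knave.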